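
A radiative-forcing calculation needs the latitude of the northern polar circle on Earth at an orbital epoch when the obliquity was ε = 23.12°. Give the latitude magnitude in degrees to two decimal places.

66.88°

The polar circle is the lowest latitude that experiences at least one full rotation of continuous daylight at the northern-summer solstice; it lies at |ϕ| = 90° − ε = 90° − 23.12° = 66.88°.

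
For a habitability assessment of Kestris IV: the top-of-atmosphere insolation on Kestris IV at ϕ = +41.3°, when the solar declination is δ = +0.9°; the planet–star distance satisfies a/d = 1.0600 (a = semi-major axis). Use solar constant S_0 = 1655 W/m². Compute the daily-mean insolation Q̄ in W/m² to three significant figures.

Q̄ ≈ 454 W/m²

cos h₀ = −tan(+41.3°) tan(+0.900°) = -0.0138, h₀ = 1.5846 rad.
Bracket: h₀ sin ϕ sin δ + cos ϕ cos δ sin h₀ = 1.5846×0.66000×0.01571 + 0.75126×0.99988×0.99990 = 0.016430 + 0.751095 = 0.767525.
Inverse-square distance factor (a/d)² = 1.0600² = 1.123600.
Q̄ = (S_0/π) × 1.123600 × [bracket] = (1655/π) × 1.123600 × 0.767525 = 454.3 W/m².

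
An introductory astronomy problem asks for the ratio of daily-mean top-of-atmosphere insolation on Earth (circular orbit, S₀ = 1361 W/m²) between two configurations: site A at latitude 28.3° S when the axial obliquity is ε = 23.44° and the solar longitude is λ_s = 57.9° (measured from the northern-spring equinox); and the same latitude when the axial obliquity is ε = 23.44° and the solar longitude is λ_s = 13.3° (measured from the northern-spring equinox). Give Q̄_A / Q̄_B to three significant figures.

— Configuration A (φ=-28.3°):
Solar declination: sin δ = sin ε · sin λ_s = sin 23.44° × sin 57.9° = 0.33698, so δ = +19.693°.
cos H₀ = −tan(-28.3°) tan(+19.693°) = 0.1927, H₀ = 1.3769 rad.
Bracket: H₀ sin φ sin δ + cos φ cos δ sin H₀ = 1.3769×-0.47409×0.33698 + 0.88048×0.94151×0.98126 = -0.219972 + 0.813446 = 0.593474.
Q̄ = (S₀/π) × [bracket] = (1361/π) × 0.593474 = 257.10 W/m².
— Configuration B (φ=-28.3°):
Solar declination: sin δ = sin ε · sin λ_s = sin 23.44° × sin 13.3° = 0.09151, so δ = +5.251°.
cos H₀ = −tan(-28.3°) tan(+5.251°) = 0.0495, H₀ = 1.5213 rad.
Bracket: H₀ sin φ sin δ + cos φ cos δ sin H₀ = 1.5213×-0.47409×0.09151 + 0.88048×0.99580×0.99878 = -0.066000 + 0.875712 = 0.809712.
Q̄ = (S₀/π) × [bracket] = (1361/π) × 0.809712 = 350.78 W/m².
Ratio Q̄_A / Q̄_B = 257.10 / 350.78 = 0.7329.

Q̄_A / Q̄_B ≈ 0.733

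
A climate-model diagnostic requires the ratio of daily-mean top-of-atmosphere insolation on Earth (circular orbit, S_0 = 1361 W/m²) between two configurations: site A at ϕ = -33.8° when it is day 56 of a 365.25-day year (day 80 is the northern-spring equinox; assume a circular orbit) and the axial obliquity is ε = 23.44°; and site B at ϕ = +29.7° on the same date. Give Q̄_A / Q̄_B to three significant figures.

— Configuration A (ϕ=-33.8°):
Solar longitude: L_s = 360° × (56 − 80)/365.25 = -23.655°, i.e. -23.655° + 360° = 336.345°.
sin δ = sin 23.44° × sin 336.345° = -0.15960, so δ = -9.184°.
cos h₀ = −tan(-33.8°) tan(-9.184°) = -0.1082, h₀ = 1.6792 rad.
Bracket: h₀ sin ϕ sin δ + cos ϕ cos δ sin h₀ = 1.6792×-0.55630×-0.15960 + 0.83098×0.98718×0.99413 = 0.149089 + 0.815512 = 0.964601.
Q̄ = (S_0/π) × [bracket] = (1361/π) × 0.964601 = 417.88 W/m².
— Configuration B (ϕ=+29.7°):
cos h₀ = −tan(+29.7°) tan(-9.184°) = 0.0922, h₀ = 1.4784 rad.
Bracket: h₀ sin ϕ sin δ + cos ϕ cos δ sin h₀ = 1.4784×0.49546×-0.15960 + 0.86863×0.98718×0.99574 = -0.116905 + 0.853841 = 0.736936.
Q̄ = (S_0/π) × [bracket] = (1361/π) × 0.736936 = 319.26 W/m².
Ratio Q̄_A / Q̄_B = 417.88 / 319.26 = 1.309.

Q̄_A / Q̄_B ≈ 1.31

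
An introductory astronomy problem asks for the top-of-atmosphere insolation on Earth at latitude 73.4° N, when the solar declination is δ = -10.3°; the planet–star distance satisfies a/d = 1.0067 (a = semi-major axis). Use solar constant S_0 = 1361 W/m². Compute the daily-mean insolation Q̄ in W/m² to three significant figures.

cos h₀ = −tan(+73.4°) tan(-10.300°) = 0.6096, h₀ = 0.9152 rad.
Bracket: h₀ sin ϕ sin δ + cos ϕ cos δ sin h₀ = 0.9152×0.95832×-0.17880 + 0.28569×0.98389×0.79271 = -0.156817 + 0.222821 = 0.066004.
Inverse-square distance factor (a/d)² = 1.0067² = 1.013445.
Q̄ = (S_0/π) × 1.013445 × [bracket] = (1361/π) × 1.013445 × 0.066004 = 28.98 W/m².

Q̄ ≈ 29.0 W/m²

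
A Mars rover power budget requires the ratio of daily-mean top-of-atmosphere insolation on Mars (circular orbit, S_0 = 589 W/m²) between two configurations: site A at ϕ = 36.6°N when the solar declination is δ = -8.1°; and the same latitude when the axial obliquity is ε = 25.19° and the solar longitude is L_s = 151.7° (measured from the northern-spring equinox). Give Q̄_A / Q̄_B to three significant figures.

Q̄_A / Q̄_B ≈ 0.678

— Configuration A (ϕ=+36.6°):
cos h₀ = −tan(+36.6°) tan(-8.100°) = 0.1057, h₀ = 1.4649 rad.
Bracket: h₀ sin ϕ sin δ + cos ϕ cos δ sin h₀ = 1.4649×0.59622×-0.14090 + 0.80282×0.99002×0.99440 = -0.123062 + 0.790357 = 0.667295.
Q̄ = (S_0/π) × [bracket] = (589/π) × 0.667295 = 125.11 W/m².
— Configuration B (ϕ=+36.6°):
Solar declination: sin δ = sin ε · sin L_s = sin 25.19° × sin 151.7° = 0.20178, so δ = +11.641°.
cos h₀ = −tan(+36.6°) tan(+11.641°) = -0.1530, h₀ = 1.7244 rad.
Bracket: h₀ sin ϕ sin δ + cos ϕ cos δ sin h₀ = 1.7244×0.59622×0.20178 + 0.80282×0.97943×0.98823 = 0.207454 + 0.777051 = 0.984505.
Q̄ = (S_0/π) × [bracket] = (589/π) × 0.984505 = 184.58 W/m².
Ratio Q̄_A / Q̄_B = 125.11 / 184.58 = 0.6778.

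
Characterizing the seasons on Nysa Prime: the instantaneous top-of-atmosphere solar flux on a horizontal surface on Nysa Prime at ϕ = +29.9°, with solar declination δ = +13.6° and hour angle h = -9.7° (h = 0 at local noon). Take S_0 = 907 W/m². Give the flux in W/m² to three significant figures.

860 W/m²

cos θ_z = sin ϕ sin δ + cos ϕ cos δ cos h = 0.117215 + 0.830544 = 0.947759.
Flux = S_0 · cos θ_z = 907 × 0.947759 = 859.6 W/m².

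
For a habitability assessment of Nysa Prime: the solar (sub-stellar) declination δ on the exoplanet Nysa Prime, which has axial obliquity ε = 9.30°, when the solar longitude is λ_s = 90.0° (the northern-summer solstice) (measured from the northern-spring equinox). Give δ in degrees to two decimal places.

δ = +9.30°

sin δ = sin ε · sin λ_s = sin 9.30° × sin 90.0° = 0.161604.
δ = arcsin(0.161604) = +9.30°.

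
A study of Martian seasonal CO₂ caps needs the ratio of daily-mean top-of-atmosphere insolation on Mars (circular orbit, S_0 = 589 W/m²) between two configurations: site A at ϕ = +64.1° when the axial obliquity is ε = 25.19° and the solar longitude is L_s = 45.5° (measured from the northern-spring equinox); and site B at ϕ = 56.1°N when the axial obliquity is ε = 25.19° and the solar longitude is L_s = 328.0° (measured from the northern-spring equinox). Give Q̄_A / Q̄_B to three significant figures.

Q̄_A / Q̄_B ≈ 3.33

— Configuration A (ϕ=+64.1°):
Solar declination: sin δ = sin ε · sin L_s = sin 25.19° × sin 45.5° = 0.30357, so δ = +17.672°.
cos h₀ = −tan(+64.1°) tan(+17.672°) = -0.6562, h₀ = 2.2865 rad.
Bracket: h₀ sin ϕ sin δ + cos ϕ cos δ sin h₀ = 2.2865×0.89956×0.30357 + 0.43680×0.95281×0.75463 = 0.624396 + 0.314068 = 0.938464.
Q̄ = (S_0/π) × [bracket] = (589/π) × 0.938464 = 175.95 W/m².
— Configuration B (ϕ=+56.1°):
Solar declination: sin δ = sin ε · sin L_s = sin 25.19° × sin 328.0° = -0.22554, so δ = -13.035°.
cos h₀ = −tan(+56.1°) tan(-13.035°) = 0.3445, h₀ = 1.2191 rad.
Bracket: h₀ sin ϕ sin δ + cos ϕ cos δ sin h₀ = 1.2191×0.83001×-0.22554 + 0.55775×0.97423×0.93878 = -0.228216 + 0.510111 = 0.281895.
Q̄ = (S_0/π) × [bracket] = (589/π) × 0.281895 = 52.851 W/m².
Ratio Q̄_A / Q̄_B = 175.95 / 52.851 = 3.329.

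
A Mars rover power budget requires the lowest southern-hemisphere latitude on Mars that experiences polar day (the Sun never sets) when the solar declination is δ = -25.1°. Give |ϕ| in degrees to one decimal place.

Polar day requires cos h₀ = −tan ϕ tan δ ≤ −1, i.e. tan ϕ tan δ ≥ 1.
The boundary is |tan ϕ| · |tan δ| = 1, so |ϕ| = 90° − |δ| = 90° − 25.1° = 64.9° in the southern hemisphere.

|ϕ| = 64.9°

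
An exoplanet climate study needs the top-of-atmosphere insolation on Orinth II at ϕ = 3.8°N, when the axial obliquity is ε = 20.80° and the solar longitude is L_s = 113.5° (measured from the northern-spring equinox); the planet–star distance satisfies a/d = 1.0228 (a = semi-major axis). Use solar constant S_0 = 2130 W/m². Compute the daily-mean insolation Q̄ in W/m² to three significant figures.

Solar declination: sin δ = sin ε · sin L_s = sin 20.80° × sin 113.5° = 0.32565, so δ = +19.005°.
cos h₀ = −tan(+3.8°) tan(+19.005°) = -0.0229, h₀ = 1.5937 rad.
Bracket: h₀ sin ϕ sin δ + cos ϕ cos δ sin h₀ = 1.5937×0.06627×0.32565 + 0.99780×0.94549×0.99974 = 0.034393 + 0.943165 = 0.977558.
Inverse-square distance factor (a/d)² = 1.0228² = 1.046120.
Q̄ = (S_0/π) × 1.046120 × [bracket] = (2130/π) × 1.046120 × 0.977558 = 693.4 W/m².

Q̄ ≈ 693 W/m²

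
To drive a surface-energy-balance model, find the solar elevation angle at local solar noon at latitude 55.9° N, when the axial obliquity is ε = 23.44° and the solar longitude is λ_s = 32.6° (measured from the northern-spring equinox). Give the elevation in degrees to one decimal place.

Solar declination: sin δ = sin ε · sin λ_s = sin 23.44° × sin 32.6° = 0.21432, so δ = +12.375°.
At local noon the hour angle is zero, so the zenith angle equals |φ − δ| = |+55.9° − (+12.375°)| = 43.525°.
Elevation = 90° − 43.525° = 46.5°.

46.5°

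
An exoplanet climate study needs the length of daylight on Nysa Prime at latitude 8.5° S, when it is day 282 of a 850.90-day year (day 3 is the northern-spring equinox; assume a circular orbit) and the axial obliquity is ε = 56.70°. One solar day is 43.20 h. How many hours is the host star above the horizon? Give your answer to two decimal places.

19.34 h

Solar longitude: λ_s = 360° × (282 − 3)/850.90 = 118.040°.
sin δ = sin 56.70° × sin 118.040° = 0.73770, so δ = +47.536°.
cos H₀ = −tan φ · tan δ = −tan(-8.5°) × tan(+47.536°) = 0.1633, so H₀ = 1.4068 rad = 80.60°.
Daylight = 2H₀/(2π) × 43.20 h = (1.4068/π) × 43.20 = 19.34 h.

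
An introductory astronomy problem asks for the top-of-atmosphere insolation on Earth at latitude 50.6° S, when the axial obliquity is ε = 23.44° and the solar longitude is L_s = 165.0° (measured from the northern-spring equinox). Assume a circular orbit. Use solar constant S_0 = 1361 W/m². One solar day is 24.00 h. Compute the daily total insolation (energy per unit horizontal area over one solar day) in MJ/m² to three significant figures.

19.1 MJ/m²

Solar declination: sin δ = sin ε · sin L_s = sin 23.44° × sin 165.0° = 0.10296, so δ = +5.909°.
cos h₀ = −tan(-50.6°) tan(+5.909°) = 0.1260, h₀ = 1.4445 rad.
Bracket: h₀ sin ϕ sin δ + cos ϕ cos δ sin h₀ = 1.4445×-0.77273×0.10296 + 0.63473×0.99469×0.99203 = -0.114925 + 0.626328 = 0.511403.
Q̄ = (S_0/π) × [bracket] = (1361/π) × 0.511403 = 221.55 W/m².
Daily total = Q̄ × 24.00 h × 3600 s/h = 221.55 × 24.00 × 3600 / 10⁶ = 19.14 MJ/m².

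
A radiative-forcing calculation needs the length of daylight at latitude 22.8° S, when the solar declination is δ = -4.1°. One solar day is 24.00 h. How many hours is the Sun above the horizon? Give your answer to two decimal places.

cos H₀ = −tan φ · tan δ = −tan(-22.8°) × tan(-4.100°) = -0.0301, so H₀ = 1.6009 rad = 91.73°.
Daylight = 2H₀/(2π) × 24.00 h = (1.6009/π) × 24.00 = 12.23 h.

12.23 h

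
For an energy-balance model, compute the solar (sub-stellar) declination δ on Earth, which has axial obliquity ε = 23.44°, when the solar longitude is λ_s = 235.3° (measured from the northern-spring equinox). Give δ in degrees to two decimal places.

δ = -19.09°

sin δ = sin ε · sin λ_s = sin 23.44° × sin 235.3° = -0.327039.
δ = arcsin(-0.327039) = -19.09°.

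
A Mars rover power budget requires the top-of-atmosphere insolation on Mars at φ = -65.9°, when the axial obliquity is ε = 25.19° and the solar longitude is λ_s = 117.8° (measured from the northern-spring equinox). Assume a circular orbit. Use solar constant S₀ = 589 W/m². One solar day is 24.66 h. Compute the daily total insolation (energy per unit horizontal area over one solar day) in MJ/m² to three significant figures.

0.165 MJ/m²

Solar declination: sin δ = sin ε · sin λ_s = sin 25.19° × sin 117.8° = 0.37650, so δ = +22.117°.
cos H₀ = −tan(-65.9°) tan(+22.117°) = 0.9085, H₀ = 0.4311 rad.
Bracket: H₀ sin φ sin δ + cos φ cos δ sin H₀ = 0.4311×-0.91283×0.37650 + 0.40833×0.92642×0.41784 = -0.148161 + 0.158063 = 0.009902.
Q̄ = (S₀/π) × [bracket] = (589/π) × 0.009902 = 1.8565 W/m².
Daily total = Q̄ × 24.66 h × 3600 s/h = 1.8565 × 24.66 × 3600 / 10⁶ = 0.1648 MJ/m².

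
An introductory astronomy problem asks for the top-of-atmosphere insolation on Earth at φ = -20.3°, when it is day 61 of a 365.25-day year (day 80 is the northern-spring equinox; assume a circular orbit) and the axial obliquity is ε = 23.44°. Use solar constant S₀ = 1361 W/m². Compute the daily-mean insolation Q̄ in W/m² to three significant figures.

Q̄ ≈ 434 W/m²

Solar longitude: λ_s = 360° × (61 − 80)/365.25 = -18.727°, i.e. -18.727° + 360° = 341.273°.
sin δ = sin 23.44° × sin 341.273° = -0.12771, so δ = -7.337°.
cos H₀ = −tan(-20.3°) tan(-7.337°) = -0.0476, H₀ = 1.6184 rad.
Bracket: H₀ sin φ sin δ + cos φ cos δ sin H₀ = 1.6184×-0.34694×-0.12771 + 0.93789×0.99181×0.99886 = 0.071708 + 0.929148 = 1.000856.
Q̄ = (S₀/π) × [bracket] = (1361/π) × 1.000856 = 433.6 W/m².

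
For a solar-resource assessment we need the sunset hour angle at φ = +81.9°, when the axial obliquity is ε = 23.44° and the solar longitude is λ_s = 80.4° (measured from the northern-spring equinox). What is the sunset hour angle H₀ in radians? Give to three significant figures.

H₀ = 3.14 rad

Solar declination: sin δ = sin ε · sin λ_s = sin 23.44° × sin 80.4° = 0.39222, so δ = +23.093°.
Sunrise equation: cos H₀ = −tan φ · tan δ = -2.9959 ≤ −1, so the Sun never sets (polar day) and H₀ = π.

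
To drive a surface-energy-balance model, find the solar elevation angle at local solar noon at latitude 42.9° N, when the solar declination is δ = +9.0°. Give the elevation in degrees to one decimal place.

At local noon the hour angle is zero, so the zenith angle equals |ϕ − δ| = |+42.9° − (+9.000°)| = 33.900°.
Elevation = 90° − 33.900° = 56.1°.

56.1°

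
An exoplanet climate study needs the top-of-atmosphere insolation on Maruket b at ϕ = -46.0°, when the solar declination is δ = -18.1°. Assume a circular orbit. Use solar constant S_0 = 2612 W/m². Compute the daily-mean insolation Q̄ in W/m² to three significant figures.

Q̄ ≈ 873 W/m²

cos h₀ = −tan(-46.0°) tan(-18.100°) = -0.3385, h₀ = 1.9161 rad.
Bracket: h₀ sin ϕ sin δ + cos ϕ cos δ sin h₀ = 1.9161×-0.71934×-0.31068 + 0.69466×0.95052×0.94098 = 0.428219 + 0.621318 = 1.049537.
Q̄ = (S_0/π) × [bracket] = (2612/π) × 1.049537 = 872.6 W/m².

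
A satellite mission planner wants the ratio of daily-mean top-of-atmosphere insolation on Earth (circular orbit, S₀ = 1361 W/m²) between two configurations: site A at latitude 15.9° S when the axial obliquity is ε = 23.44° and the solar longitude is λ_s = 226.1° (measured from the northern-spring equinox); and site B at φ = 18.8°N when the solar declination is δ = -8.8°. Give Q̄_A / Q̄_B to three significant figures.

— Configuration A (φ=-15.9°):
Solar declination: sin δ = sin ε · sin λ_s = sin 23.44° × sin 226.1° = -0.28663, so δ = -16.656°.
cos H₀ = −tan(-15.9°) tan(-16.656°) = -0.0852, H₀ = 1.6561 rad.
Bracket: H₀ sin φ sin δ + cos φ cos δ sin H₀ = 1.6561×-0.27396×-0.28663 + 0.96174×0.95804×0.99636 = 0.130046 + 0.918032 = 1.048078.
Q̄ = (S₀/π) × [bracket] = (1361/π) × 1.048078 = 454.05 W/m².
— Configuration B (φ=+18.8°):
cos H₀ = −tan(+18.8°) tan(-8.800°) = 0.0527, H₀ = 1.5181 rad.
Bracket: H₀ sin φ sin δ + cos φ cos δ sin H₀ = 1.5181×0.32227×-0.15299 + 0.94665×0.98823×0.99861 = -0.074849 + 0.934208 = 0.859359.
Q̄ = (S₀/π) × [bracket] = (1361/π) × 0.859359 = 372.29 W/m².
Ratio Q̄_A / Q̄_B = 454.05 / 372.29 = 1.220.

Q̄_A / Q̄_B ≈ 1.22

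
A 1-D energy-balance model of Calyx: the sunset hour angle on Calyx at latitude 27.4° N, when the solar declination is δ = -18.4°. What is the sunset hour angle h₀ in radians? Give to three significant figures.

cos h₀ = −tan ϕ · tan δ = −tan(+27.4°) × tan(-18.400°) = 0.1724, so h₀ = 1.3975 rad = 80.07°.

h₀ = 1.40 rad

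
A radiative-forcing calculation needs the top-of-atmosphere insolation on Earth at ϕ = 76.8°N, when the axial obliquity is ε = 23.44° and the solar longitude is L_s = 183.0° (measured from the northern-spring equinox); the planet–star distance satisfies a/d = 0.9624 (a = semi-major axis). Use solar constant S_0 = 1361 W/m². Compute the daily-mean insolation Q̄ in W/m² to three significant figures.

Solar declination: sin δ = sin ε · sin L_s = sin 23.44° × sin 183.0° = -0.02082, so δ = -1.193°.
cos h₀ = −tan(+76.8°) tan(-1.193°) = 0.0888, h₀ = 1.4819 rad.
Bracket: h₀ sin ϕ sin δ + cos ϕ cos δ sin h₀ = 1.4819×0.97358×-0.02082 + 0.22835×0.99978×0.99605 = -0.030038 + 0.227398 = 0.197360.
Inverse-square distance factor (a/d)² = 0.9624² = 0.926214.
Q̄ = (S_0/π) × 0.926214 × [bracket] = (1361/π) × 0.926214 × 0.197360 = 79.19 W/m².

Q̄ ≈ 79.2 W/m²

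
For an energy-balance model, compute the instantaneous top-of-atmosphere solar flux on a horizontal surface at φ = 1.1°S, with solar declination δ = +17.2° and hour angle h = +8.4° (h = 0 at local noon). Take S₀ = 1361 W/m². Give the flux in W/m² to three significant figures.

cos θ_z = sin φ sin δ + cos φ cos δ cos h = -0.005677 + 0.944856 = 0.939179.
Flux = S₀ · cos θ_z = 1361 × 0.939179 = 1278 W/m².

1.28e+03 W/m²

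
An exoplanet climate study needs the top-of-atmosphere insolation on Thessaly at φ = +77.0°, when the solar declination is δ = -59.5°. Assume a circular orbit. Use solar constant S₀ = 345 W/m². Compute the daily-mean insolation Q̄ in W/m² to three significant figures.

cos H₀ = −tan(+77.0°) tan(-59.500°) = 7.3534 ≥ 1 ⇒ polar night, H₀ = 0 and Q̄ = 0.

Q̄ ≈ 0.00 W/m²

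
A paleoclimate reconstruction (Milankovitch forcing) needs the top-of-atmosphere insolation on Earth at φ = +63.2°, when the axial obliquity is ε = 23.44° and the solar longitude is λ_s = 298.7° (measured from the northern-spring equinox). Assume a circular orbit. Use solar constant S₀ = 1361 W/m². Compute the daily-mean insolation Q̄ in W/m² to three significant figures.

Q̄ ≈ 23.6 W/m²

Solar declination: sin δ = sin ε · sin λ_s = sin 23.44° × sin 298.7° = -0.34892, so δ = -20.421°.
cos H₀ = −tan(+63.2°) tan(-20.421°) = 0.7371, H₀ = 0.7421 rad.
Bracket: H₀ sin φ sin δ + cos φ cos δ sin H₀ = 0.7421×0.89259×-0.34892 + 0.45088×0.93715×0.67582 = -0.231121 + 0.285562 = 0.054441.
Q̄ = (S₀/π) × [bracket] = (1361/π) × 0.054441 = 23.58 W/m².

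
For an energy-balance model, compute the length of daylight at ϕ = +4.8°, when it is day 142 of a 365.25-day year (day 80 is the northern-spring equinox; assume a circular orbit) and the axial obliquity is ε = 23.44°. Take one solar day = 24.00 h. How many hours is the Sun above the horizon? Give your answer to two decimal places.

Solar longitude: L_s = 360° × (142 − 80)/365.25 = 61.109°.
sin δ = sin 23.44° × sin 61.109° = 0.34828, so δ = +20.382°.
cos h₀ = −tan ϕ · tan δ = −tan(+4.8°) × tan(+20.382°) = -0.0312, so h₀ = 1.6020 rad = 91.79°.
Daylight = 2h₀/(2π) × 24.00 h = (1.6020/π) × 24.00 = 12.24 h.

12.24 h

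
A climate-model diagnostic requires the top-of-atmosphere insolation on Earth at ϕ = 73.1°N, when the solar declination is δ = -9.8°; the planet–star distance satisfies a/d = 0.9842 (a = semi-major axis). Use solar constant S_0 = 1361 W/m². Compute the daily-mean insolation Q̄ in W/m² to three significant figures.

Q̄ ≈ 32.9 W/m²

cos h₀ = −tan(+73.1°) tan(-9.800°) = 0.5685, h₀ = 0.9661 rad.
Bracket: h₀ sin ϕ sin δ + cos ϕ cos δ sin h₀ = 0.9661×0.95681×-0.17021 + 0.29070×0.98541×0.82267 = -0.157338 + 0.235661 = 0.078323.
Inverse-square distance factor (a/d)² = 0.9842² = 0.968650.
Q̄ = (S_0/π) × 0.968650 × [bracket] = (1361/π) × 0.968650 × 0.078323 = 32.87 W/m².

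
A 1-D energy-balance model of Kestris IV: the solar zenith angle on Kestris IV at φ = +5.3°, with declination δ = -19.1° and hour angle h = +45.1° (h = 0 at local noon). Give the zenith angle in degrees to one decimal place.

θ_z = 50.7°

cos θ_z = sin φ sin δ + cos φ cos δ cos h = -0.030225 + 0.664161 = 0.633936.
θ_z = arccos(0.633936) = 50.7°.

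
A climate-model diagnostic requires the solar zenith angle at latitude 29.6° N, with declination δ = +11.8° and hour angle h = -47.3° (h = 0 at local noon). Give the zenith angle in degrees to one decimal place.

cos θ_z = sin φ sin δ + cos φ cos δ cos h = 0.101009 + 0.577195 = 0.678204.
θ_z = arccos(0.678204) = 47.3°.

θ_z = 47.3°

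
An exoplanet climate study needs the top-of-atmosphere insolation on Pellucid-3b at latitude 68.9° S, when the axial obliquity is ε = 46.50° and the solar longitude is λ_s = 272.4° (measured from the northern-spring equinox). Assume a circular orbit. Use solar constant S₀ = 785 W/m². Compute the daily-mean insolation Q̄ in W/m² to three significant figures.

Solar declination: sin δ = sin ε · sin λ_s = sin 46.50° × sin 272.4° = -0.72474, so δ = -46.447°.
cos H₀ = −tan(-68.9°) tan(-46.447°) = -2.7259 ≤ −1 ⇒ polar day, H₀ = π.
Bracket: H₀ sin φ sin δ + cos φ cos δ sin H₀ = 3.1416×-0.93295×-0.72474 + 0.36000×0.68902×0.00000 = 2.124181 + 0.000000 = 2.124181.
Q̄ = (S₀/π) × [bracket] = (785/π) × 2.124181 = 530.8 W/m².

Q̄ ≈ 531 W/m²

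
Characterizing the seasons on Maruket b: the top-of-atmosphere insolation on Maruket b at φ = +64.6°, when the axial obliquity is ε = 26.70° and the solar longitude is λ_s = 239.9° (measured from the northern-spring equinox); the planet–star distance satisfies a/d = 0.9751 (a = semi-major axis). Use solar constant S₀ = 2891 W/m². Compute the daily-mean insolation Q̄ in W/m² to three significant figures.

Solar declination: sin δ = sin ε · sin λ_s = sin 26.70° × sin 239.9° = -0.38873, so δ = -22.875°.
cos H₀ = −tan(+64.6°) tan(-22.875°) = 0.8885, H₀ = 0.4766 rad.
Bracket: H₀ sin φ sin δ + cos φ cos δ sin H₀ = 0.4766×0.90334×-0.38873 + 0.42894×0.92135×0.45879 = -0.167361 + 0.181316 = 0.013955.
Inverse-square distance factor (a/d)² = 0.9751² = 0.950820.
Q̄ = (S₀/π) × 0.950820 × [bracket] = (2891/π) × 0.950820 × 0.013955 = 12.21 W/m².

Q̄ ≈ 12.2 W/m²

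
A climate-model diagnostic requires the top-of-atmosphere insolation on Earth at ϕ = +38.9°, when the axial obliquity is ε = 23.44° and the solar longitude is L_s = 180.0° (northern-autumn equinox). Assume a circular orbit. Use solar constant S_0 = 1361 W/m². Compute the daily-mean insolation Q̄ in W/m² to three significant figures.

Solar declination: sin δ = sin ε · sin L_s = sin 23.44° × sin 180.0° = 0.00000, so δ = +0.000°.
cos h₀ = −tan(+38.9°) tan(+0.000°) = -0.0000, h₀ = 1.5708 rad.
Bracket: h₀ sin ϕ sin δ + cos ϕ cos δ sin h₀ = 1.5708×0.62796×0.00000 + 0.77824×1.00000×1.00000 = 0.000000 + 0.778240 = 0.778240.
Q̄ = (S_0/π) × [bracket] = (1361/π) × 0.778240 = 337.1 W/m².

Q̄ ≈ 337 W/m²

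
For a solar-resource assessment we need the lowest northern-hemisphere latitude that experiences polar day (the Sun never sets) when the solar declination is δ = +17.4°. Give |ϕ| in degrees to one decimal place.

|ϕ| = 72.6°

Polar day requires cos h₀ = −tan ϕ tan δ ≤ −1, i.e. tan ϕ tan δ ≥ 1.
The boundary is |tan ϕ| · |tan δ| = 1, so |ϕ| = 90° − |δ| = 90° − 17.4° = 72.6° in the northern hemisphere.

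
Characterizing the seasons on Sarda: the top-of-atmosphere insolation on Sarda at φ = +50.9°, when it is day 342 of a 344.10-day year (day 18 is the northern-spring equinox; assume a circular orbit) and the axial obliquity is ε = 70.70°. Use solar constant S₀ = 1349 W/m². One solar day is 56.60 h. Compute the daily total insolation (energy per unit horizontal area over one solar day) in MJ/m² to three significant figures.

21.0 MJ/m²

Solar longitude: λ_s = 360° × (342 − 18)/344.10 = 338.971°.
sin δ = sin 70.70° × sin 338.971° = -0.33867, so δ = -19.796°.
cos H₀ = −tan(+50.9°) tan(-19.796°) = 0.4429, H₀ = 1.1120 rad.
Bracket: H₀ sin φ sin δ + cos φ cos δ sin H₀ = 1.1120×0.77605×-0.33867 + 0.63068×0.94091×0.89657 = -0.292261 + 0.532036 = 0.239775.
Q̄ = (S₀/π) × [bracket] = (1349/π) × 0.239775 = 102.96 W/m².
Daily total = Q̄ × 56.60 h × 3600 s/h = 102.96 × 56.60 × 3600 / 10⁶ = 20.98 MJ/m².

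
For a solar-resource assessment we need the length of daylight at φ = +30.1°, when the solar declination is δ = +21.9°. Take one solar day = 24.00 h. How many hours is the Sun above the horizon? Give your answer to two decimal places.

cos H₀ = −tan φ · tan δ = −tan(+30.1°) × tan(+21.900°) = -0.2330, so H₀ = 1.8060 rad = 103.48°.
Daylight = 2H₀/(2π) × 24.00 h = (1.8060/π) × 24.00 = 13.80 h.

13.80 h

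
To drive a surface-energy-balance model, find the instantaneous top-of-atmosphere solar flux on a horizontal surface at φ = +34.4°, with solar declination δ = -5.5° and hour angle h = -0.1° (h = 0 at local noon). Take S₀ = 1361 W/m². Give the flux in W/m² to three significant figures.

cos θ_z = sin φ sin δ + cos φ cos δ cos h = -0.054150 + 0.821314 = 0.767164.
Flux = S₀ · cos θ_z = 1361 × 0.767164 = 1044 W/m².

1.04e+03 W/m²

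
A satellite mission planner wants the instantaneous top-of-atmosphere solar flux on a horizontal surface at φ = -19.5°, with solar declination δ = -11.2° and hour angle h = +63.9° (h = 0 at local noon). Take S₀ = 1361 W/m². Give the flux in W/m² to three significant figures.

642 W/m²

cos θ_z = sin φ sin δ + cos φ cos δ cos h = 0.064837 + 0.406807 = 0.471644.
Flux = S₀ · cos θ_z = 1361 × 0.471644 = 641.9 W/m².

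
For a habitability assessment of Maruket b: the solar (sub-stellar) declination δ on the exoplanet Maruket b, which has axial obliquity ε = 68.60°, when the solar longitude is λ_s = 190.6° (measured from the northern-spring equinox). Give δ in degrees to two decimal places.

δ = -9.86°

sin δ = sin ε · sin λ_s = sin 68.60° × sin 190.6° = -0.171269.
δ = arcsin(-0.171269) = -9.86°.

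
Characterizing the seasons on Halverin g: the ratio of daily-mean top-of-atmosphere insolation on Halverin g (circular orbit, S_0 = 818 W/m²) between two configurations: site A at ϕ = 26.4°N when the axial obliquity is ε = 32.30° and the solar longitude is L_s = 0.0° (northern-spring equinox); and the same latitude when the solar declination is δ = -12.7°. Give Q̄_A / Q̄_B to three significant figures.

Q̄_A / Q̄_B ≈ 1.23

— Configuration A (ϕ=+26.4°):
Solar declination: sin δ = sin ε · sin L_s = sin 32.30° × sin 0.0° = 0.00000, so δ = +0.000°.
cos h₀ = −tan(+26.4°) tan(+0.000°) = -0.0000, h₀ = 1.5708 rad.
Bracket: h₀ sin ϕ sin δ + cos ϕ cos δ sin h₀ = 1.5708×0.44464×0.00000 + 0.89571×1.00000×1.00000 = 0.000000 + 0.895710 = 0.895710.
Q̄ = (S_0/π) × [bracket] = (818/π) × 0.895710 = 233.22 W/m².
— Configuration B (ϕ=+26.4°):
cos h₀ = −tan(+26.4°) tan(-12.700°) = 0.1119, h₀ = 1.4587 rad.
Bracket: h₀ sin ϕ sin δ + cos ϕ cos δ sin h₀ = 1.4587×0.44464×-0.21985 + 0.89571×0.97553×0.99372 = -0.142594 + 0.868305 = 0.725711.
Q̄ = (S_0/π) × [bracket] = (818/π) × 0.725711 = 188.96 W/m².
Ratio Q̄_A / Q̄_B = 233.22 / 188.96 = 1.234.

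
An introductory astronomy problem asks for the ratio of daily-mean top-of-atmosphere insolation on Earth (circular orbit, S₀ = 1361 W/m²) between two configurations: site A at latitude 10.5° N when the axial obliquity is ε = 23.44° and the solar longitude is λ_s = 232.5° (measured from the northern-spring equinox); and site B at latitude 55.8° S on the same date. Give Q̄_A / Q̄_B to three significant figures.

Q̄_A / Q̄_B ≈ 0.837

— Configuration A (φ=+10.5°):
Solar declination: sin δ = sin ε · sin λ_s = sin 23.44° × sin 232.5° = -0.31559, so δ = -18.396°.
cos H₀ = −tan(+10.5°) tan(-18.396°) = 0.0616, H₀ = 1.5091 rad.
Bracket: H₀ sin φ sin δ + cos φ cos δ sin H₀ = 1.5091×0.18224×-0.31559 + 0.98325×0.94890×0.99810 = -0.086793 + 0.931233 = 0.844440.
Q̄ = (S₀/π) × [bracket] = (1361/π) × 0.844440 = 365.83 W/m².
— Configuration B (φ=-55.8°):
cos H₀ = −tan(-55.8°) tan(-18.396°) = -0.4894, H₀ = 2.0822 rad.
Bracket: H₀ sin φ sin δ + cos φ cos δ sin H₀ = 2.0822×-0.82708×-0.31559 + 0.56208×0.94890×0.87207 = 0.543492 + 0.465125 = 1.008617.
Q̄ = (S₀/π) × [bracket] = (1361/π) × 1.008617 = 436.95 W/m².
Ratio Q̄_A / Q̄_B = 365.83 / 436.95 = 0.8372.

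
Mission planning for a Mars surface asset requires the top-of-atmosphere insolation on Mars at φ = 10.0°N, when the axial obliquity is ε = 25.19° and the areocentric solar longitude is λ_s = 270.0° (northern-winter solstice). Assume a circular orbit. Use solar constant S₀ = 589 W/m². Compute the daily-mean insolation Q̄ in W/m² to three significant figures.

Q̄ ≈ 146 W/m²

sin δ = sin 25.19° × sin 270.0° = -0.42562, so δ = -25.190°.
cos H₀ = −tan(+10.0°) tan(-25.190°) = 0.0829, H₀ = 1.4878 rad.
Bracket: H₀ sin φ sin δ + cos φ cos δ sin H₀ = 1.4878×0.17365×-0.42562 + 0.98481×0.90490×0.99655 = -0.109962 + 0.888080 = 0.778118.
Q̄ = (S₀/π) × [bracket] = (589/π) × 0.778118 = 145.9 W/m².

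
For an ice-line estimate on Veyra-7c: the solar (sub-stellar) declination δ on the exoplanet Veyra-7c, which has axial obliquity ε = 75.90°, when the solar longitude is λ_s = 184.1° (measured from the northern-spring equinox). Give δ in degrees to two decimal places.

sin δ = sin ε · sin λ_s = sin 75.90° × sin 184.1° = -0.069343.
δ = arcsin(-0.069343) = -3.98°.

δ = -3.98°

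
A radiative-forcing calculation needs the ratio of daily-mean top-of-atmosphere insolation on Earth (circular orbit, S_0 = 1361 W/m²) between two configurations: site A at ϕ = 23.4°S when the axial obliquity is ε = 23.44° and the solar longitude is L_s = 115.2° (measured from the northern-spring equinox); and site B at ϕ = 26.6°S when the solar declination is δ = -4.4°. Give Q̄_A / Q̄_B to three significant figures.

Q̄_A / Q̄_B ≈ 0.680

— Configuration A (ϕ=-23.4°):
Solar declination: sin δ = sin ε · sin L_s = sin 23.44° × sin 115.2° = 0.35993, so δ = +21.096°.
cos h₀ = −tan(-23.4°) tan(+21.096°) = 0.1669, h₀ = 1.4031 rad.
Bracket: h₀ sin ϕ sin δ + cos ϕ cos δ sin h₀ = 1.4031×-0.39715×0.35993 + 0.91775×0.93298×0.98597 = -0.200568 + 0.844229 = 0.643661.
Q̄ = (S_0/π) × [bracket] = (1361/π) × 0.643661 = 278.85 W/m².
— Configuration B (ϕ=-26.6°):
cos h₀ = −tan(-26.6°) tan(-4.400°) = -0.0385, h₀ = 1.6093 rad.
Bracket: h₀ sin ϕ sin δ + cos ϕ cos δ sin h₀ = 1.6093×-0.44776×-0.07672 + 0.89415×0.99705×0.99926 = 0.055283 + 0.890853 = 0.946136.
Q̄ = (S_0/π) × [bracket] = (1361/π) × 0.946136 = 409.88 W/m².
Ratio Q̄_A / Q̄_B = 278.85 / 409.88 = 0.6803.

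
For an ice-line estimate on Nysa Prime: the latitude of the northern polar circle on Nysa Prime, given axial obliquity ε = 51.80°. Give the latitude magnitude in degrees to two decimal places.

38.20°

The polar circle is the lowest latitude that experiences at least one full rotation of continuous daylight at the northern-summer solstice; it lies at |φ| = 90° − ε = 90° − 51.80° = 38.20°.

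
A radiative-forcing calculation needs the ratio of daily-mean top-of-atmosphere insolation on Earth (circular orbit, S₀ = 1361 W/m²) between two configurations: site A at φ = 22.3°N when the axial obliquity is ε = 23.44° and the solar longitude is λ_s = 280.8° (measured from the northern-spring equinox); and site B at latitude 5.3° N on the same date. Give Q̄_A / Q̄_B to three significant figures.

Q̄_A / Q̄_B ≈ 0.734

— Configuration A (φ=+22.3°):
Solar declination: sin δ = sin ε · sin λ_s = sin 23.44° × sin 280.8° = -0.39074, so δ = -23.001°.
cos H₀ = −tan(+22.3°) tan(-23.001°) = 0.1741, H₀ = 1.3958 rad.
Bracket: H₀ sin φ sin δ + cos φ cos δ sin H₀ = 1.3958×0.37946×-0.39074 + 0.92521×0.92050×0.98473 = -0.206956 + 0.838651 = 0.631695.
Q̄ = (S₀/π) × [bracket] = (1361/π) × 0.631695 = 273.66 W/m².
— Configuration B (φ=+5.3°):
cos H₀ = −tan(+5.3°) tan(-23.001°) = 0.0394, H₀ = 1.5314 rad.
Bracket: H₀ sin φ sin δ + cos φ cos δ sin H₀ = 1.5314×0.09237×-0.39074 + 0.99572×0.92050×0.99922 = -0.055272 + 0.915845 = 0.860573.
Q̄ = (S₀/π) × [bracket] = (1361/π) × 0.860573 = 372.82 W/m².
Ratio Q̄_A / Q̄_B = 273.66 / 372.82 = 0.7340.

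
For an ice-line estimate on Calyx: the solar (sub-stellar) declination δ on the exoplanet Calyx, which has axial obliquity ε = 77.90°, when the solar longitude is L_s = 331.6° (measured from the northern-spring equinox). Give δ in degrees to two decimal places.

sin δ = sin ε · sin L_s = sin 77.90° × sin 331.6° = -0.465057.
δ = arcsin(-0.465057) = -27.71°.

δ = -27.71°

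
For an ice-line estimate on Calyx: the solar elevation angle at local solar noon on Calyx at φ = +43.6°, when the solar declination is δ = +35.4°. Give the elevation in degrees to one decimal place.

At local noon the hour angle is zero, so the zenith angle equals |φ − δ| = |+43.6° − (+35.400°)| = 8.200°.
Elevation = 90° − 8.200° = 81.8°.

81.8°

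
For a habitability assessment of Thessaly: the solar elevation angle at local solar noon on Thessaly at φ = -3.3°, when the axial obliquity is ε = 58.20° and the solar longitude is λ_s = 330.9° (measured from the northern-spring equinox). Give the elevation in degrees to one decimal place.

Solar declination: sin δ = sin ε · sin λ_s = sin 58.20° × sin 330.9° = -0.41333, so δ = -24.414°.
At local noon the hour angle is zero, so the zenith angle equals |φ − δ| = |-3.3° − (-24.414°)| = 21.114°.
Elevation = 90° − 21.114° = 68.9°.

68.9°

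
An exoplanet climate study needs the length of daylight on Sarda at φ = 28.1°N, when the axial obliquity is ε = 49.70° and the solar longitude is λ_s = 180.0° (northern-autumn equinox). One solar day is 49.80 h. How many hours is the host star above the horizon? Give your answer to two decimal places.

Solar declination: sin δ = sin ε · sin λ_s = sin 49.70° × sin 180.0° = 0.00000, so δ = +0.000°.
cos H₀ = −tan φ · tan δ = −tan(+28.1°) × tan(+0.000°) = -0.0000, so H₀ = 1.5708 rad = 90.00°.
Daylight = 2H₀/(2π) × 49.80 h = (1.5708/π) × 49.80 = 24.90 h.

24.90 h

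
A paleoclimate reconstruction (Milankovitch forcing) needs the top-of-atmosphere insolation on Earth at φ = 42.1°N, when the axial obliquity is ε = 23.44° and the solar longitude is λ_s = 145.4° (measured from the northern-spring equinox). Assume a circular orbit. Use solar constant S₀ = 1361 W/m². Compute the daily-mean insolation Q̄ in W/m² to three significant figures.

Solar declination: sin δ = sin ε · sin λ_s = sin 23.44° × sin 145.4° = 0.22588, so δ = +13.055°.
cos H₀ = −tan(+42.1°) tan(+13.055°) = -0.2095, H₀ = 1.7819 rad.
Bracket: H₀ sin φ sin δ + cos φ cos δ sin H₀ = 1.7819×0.67043×0.22588 + 0.74198×0.97415×0.97781 = 0.269845 + 0.706761 = 0.976606.
Q̄ = (S₀/π) × [bracket] = (1361/π) × 0.976606 = 423.1 W/m².

Q̄ ≈ 423 W/m²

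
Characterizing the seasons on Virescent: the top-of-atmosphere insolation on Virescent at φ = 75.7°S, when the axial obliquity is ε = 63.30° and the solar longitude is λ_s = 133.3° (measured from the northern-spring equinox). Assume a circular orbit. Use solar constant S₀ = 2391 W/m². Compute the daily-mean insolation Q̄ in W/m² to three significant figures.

Q̄ ≈ 0.00 W/m²

Solar declination: sin δ = sin ε · sin λ_s = sin 63.30° × sin 133.3° = 0.65017, so δ = +40.555°.
cos H₀ = −tan(-75.7°) tan(+40.555°) = 3.3572 ≥ 1 ⇒ polar night, H₀ = 0 and Q̄ = 0.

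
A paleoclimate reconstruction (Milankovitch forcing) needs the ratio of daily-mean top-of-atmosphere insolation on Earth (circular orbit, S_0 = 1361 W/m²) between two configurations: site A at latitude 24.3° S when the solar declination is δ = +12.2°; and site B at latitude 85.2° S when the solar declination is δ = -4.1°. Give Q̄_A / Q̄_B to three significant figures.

Q̄_A / Q̄_B ≈ 3.32

— Configuration A (ϕ=-24.3°):
cos h₀ = −tan(-24.3°) tan(+12.200°) = 0.0976, h₀ = 1.4730 rad.
Bracket: h₀ sin ϕ sin δ + cos ϕ cos δ sin h₀ = 1.4730×-0.41151×0.21132 + 0.91140×0.97742×0.99522 = -0.128093 + 0.886562 = 0.758469.
Q̄ = (S_0/π) × [bracket] = (1361/π) × 0.758469 = 328.58 W/m².
— Configuration B (ϕ=-85.2°):
cos h₀ = −tan(-85.2°) tan(-4.100°) = -0.8536, h₀ = 2.5937 rad.
Bracket: h₀ sin ϕ sin δ + cos ϕ cos δ sin h₀ = 2.5937×-0.99649×-0.07150 + 0.08368×0.99744×0.52089 = 0.184799 + 0.043476 = 0.228275.
Q̄ = (S_0/π) × [bracket] = (1361/π) × 0.228275 = 98.893 W/m².
Ratio Q̄_A / Q̄_B = 328.58 / 98.893 = 3.323.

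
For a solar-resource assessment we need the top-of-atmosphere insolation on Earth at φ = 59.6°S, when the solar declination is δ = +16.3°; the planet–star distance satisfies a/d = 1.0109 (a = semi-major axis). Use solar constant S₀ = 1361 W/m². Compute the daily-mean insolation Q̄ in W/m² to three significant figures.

cos H₀ = −tan(-59.6°) tan(+16.300°) = 0.4984, H₀ = 1.0490 rad.
Bracket: H₀ sin φ sin δ + cos φ cos δ sin H₀ = 1.0490×-0.86251×0.28067 + 0.50603×0.95981×0.86694 = -0.253943 + 0.421066 = 0.167123.
Inverse-square distance factor (a/d)² = 1.0109² = 1.021919.
Q̄ = (S₀/π) × 1.021919 × [bracket] = (1361/π) × 1.021919 × 0.167123 = 73.99 W/m².

Q̄ ≈ 74.0 W/m²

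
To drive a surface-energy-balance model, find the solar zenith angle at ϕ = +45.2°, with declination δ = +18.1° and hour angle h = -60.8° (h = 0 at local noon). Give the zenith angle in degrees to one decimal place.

cos θ_z = sin ϕ sin δ + cos ϕ cos δ cos h = 0.220447 + 0.326752 = 0.547199.
θ_z = arccos(0.547199) = 56.8°.

θ_z = 56.8°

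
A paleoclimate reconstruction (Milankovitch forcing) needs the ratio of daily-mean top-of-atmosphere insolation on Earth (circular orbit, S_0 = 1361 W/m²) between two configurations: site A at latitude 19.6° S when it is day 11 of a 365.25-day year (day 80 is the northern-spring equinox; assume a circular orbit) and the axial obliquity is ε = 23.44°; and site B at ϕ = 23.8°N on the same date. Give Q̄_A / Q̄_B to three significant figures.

— Configuration A (ϕ=-19.6°):
Solar longitude: L_s = 360° × (11 − 80)/365.25 = -68.008°, i.e. -68.008° + 360° = 291.992°.
sin δ = sin 23.44° × sin 291.992° = -0.36884, so δ = -21.644°.
cos h₀ = −tan(-19.6°) tan(-21.644°) = -0.1413, h₀ = 1.7126 rad.
Bracket: h₀ sin ϕ sin δ + cos ϕ cos δ sin h₀ = 1.7126×-0.33545×-0.36884 + 0.94206×0.92949×0.98997 = 0.211896 + 0.866853 = 1.078749.
Q̄ = (S_0/π) × [bracket] = (1361/π) × 1.078749 = 467.34 W/m².
— Configuration B (ϕ=+23.8°):
cos h₀ = −tan(+23.8°) tan(-21.644°) = 0.1750, h₀ = 1.3949 rad.
Bracket: h₀ sin ϕ sin δ + cos ϕ cos δ sin h₀ = 1.3949×0.40355×-0.36884 + 0.91496×0.92949×0.98456 = -0.207624 + 0.837315 = 0.629691.
Q̄ = (S_0/π) × [bracket] = (1361/π) × 0.629691 = 272.79 W/m².
Ratio Q̄_A / Q̄_B = 467.34 / 272.79 = 1.713.

Q̄_A / Q̄_B ≈ 1.71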